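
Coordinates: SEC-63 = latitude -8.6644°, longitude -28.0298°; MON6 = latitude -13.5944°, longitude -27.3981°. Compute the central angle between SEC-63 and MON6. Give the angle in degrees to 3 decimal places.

Δφ = -4.9300°,  Δλ = 0.6317°
a = sin²(Δφ/2) + cos φ₁ cos φ₂ sin²(Δλ/2) = 0.001879
c = 2·arcsin(√a) = 0.086722 rad = 4.9688°

4.969°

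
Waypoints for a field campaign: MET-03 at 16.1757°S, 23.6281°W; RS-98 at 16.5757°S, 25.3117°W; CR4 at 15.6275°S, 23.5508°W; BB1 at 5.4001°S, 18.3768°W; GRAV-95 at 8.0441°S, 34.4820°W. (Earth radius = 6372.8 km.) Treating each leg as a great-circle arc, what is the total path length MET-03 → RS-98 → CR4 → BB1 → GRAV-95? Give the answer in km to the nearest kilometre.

MET-03→RS-98: c = 0.029044 rad, d = 185.09 km
RS-98→CR4: c = 0.033849 rad, d = 215.71 km
CR4→BB1: c = 0.199306 rad, d = 1270.14 km
BB1→GRAV-95: c = 0.282907 rad, d = 1802.91 km
Total = 185.09 + 215.71 + 1270.14 + 1802.91 = 3473.85 km

3474 km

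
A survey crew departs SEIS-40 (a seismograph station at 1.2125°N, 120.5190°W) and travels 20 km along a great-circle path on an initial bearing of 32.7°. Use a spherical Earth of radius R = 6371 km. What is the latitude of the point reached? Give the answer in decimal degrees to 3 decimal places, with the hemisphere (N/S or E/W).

δ = d/R = 20/6371 = 0.003139 rad
φ₂ = arcsin(sin φ₁ cos δ + cos φ₁ sin δ cos θ)
   = arcsin(0.02116·1.00000 + 0.99978·0.00314·0.84151) = 1.36386°
λ₂ = λ₁ + atan2(sin θ sin δ cos φ₁, cos δ − sin φ₁ sin φ₂) = -120.42180°

1.364°N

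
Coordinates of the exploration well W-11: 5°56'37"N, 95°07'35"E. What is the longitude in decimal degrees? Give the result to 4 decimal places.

95.1264°E

95° + 7′/60 + 35″/3600 = 95 + 0.11667 + 0.00972 = 95.1264°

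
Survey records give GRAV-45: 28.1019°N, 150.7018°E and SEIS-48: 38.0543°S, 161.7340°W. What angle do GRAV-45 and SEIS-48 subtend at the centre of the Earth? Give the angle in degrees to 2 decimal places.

Δφ = -66.1562°,  Δλ = 47.5642°
a = sin²(Δφ/2) + cos φ₁ cos φ₂ sin²(Δλ/2) = 0.410832
c = 2·arcsin(√a) = 1.391501 rad = 79.7271°

79.73°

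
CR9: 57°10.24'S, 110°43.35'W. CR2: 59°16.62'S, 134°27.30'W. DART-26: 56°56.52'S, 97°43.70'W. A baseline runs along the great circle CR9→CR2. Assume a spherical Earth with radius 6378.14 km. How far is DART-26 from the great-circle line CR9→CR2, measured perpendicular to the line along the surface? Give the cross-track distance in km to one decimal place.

308.6 km

CR9: φ = -57.17067°, λ = -110.72250°
CR2: φ = -59.27700°, λ = -134.45500°
DART-26: φ = -56.94200°, λ = -97.72833°
δ₁₃ = central angle CR9→DART-26 = 0.123210 rad  (haversine)
θ₁₃ = bearing CR9→DART-26 = 93.614°,  θ₁₂ = bearing CR9→CR2 = 250.439°
dₓₜ = R·arcsin(sin δ₁₃ · sin(θ₁₃ − θ₁₂)) = 6378.14·arcsin(0.12290·sin(-156.825°)) = -308.597 km
|dₓₜ| = 308.597 km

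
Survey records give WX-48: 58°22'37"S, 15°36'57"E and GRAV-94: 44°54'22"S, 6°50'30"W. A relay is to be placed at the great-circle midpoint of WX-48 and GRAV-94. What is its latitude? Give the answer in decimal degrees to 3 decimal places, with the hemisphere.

WX-48: φ = -58.37694°, λ = +15.61583°
GRAV-94: φ = -44.90611°, λ = -6.84167°
Bx = cos φ₂ cos Δλ = 0.654552,  By = cos φ₂ sin Δλ = -0.270556
φₘ = atan2(sin φ₁ + sin φ₂, √((cos φ₁ + Bx)² + By²)) = -52.16702°
λₘ = λ₁ + atan2(By, cos φ₁ + Bx) = 2.69016°

52.167°S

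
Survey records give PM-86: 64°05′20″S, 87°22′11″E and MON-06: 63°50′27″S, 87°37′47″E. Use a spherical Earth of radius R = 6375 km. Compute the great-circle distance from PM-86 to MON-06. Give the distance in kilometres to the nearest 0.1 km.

PM-86: φ = -64.08889°, λ = +87.36972°
MON-06: φ = -63.84083°, λ = +87.62972°
Δφ = 0.2481°,  Δλ = 0.2600°
a = sin²(Δφ/2) + cos φ₁ cos φ₂ sin²(Δλ/2) = 0.000006
c = 2·arcsin(√a) = 0.004766 rad = 0.2730°
d = R·c = 6375 × 0.004766 = 30.4 km

30.4 km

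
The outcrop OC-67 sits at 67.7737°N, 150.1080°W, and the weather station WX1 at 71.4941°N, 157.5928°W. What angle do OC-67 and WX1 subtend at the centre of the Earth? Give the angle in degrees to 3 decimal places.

Δφ = 3.7204°,  Δλ = -7.4848°
a = sin²(Δφ/2) + cos φ₁ cos φ₂ sin²(Δλ/2) = 0.001565
c = 2·arcsin(√a) = 0.079146 rad = 4.5347°

4.535°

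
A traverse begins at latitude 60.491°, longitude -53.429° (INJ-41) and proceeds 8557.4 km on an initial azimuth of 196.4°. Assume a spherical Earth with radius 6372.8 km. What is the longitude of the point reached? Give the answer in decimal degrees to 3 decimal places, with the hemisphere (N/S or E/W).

69.995°W

δ = d/R = 8557.4/6372.8 = 1.342801 rad
φ₂ = arcsin(sin φ₁ cos δ + cos φ₁ sin δ cos θ)
   = arcsin(0.87028·0.22603 + 0.49256·0.97412·-0.95931) = -15.28299°
λ₂ = λ₁ + atan2(sin θ sin δ cos φ₁, cos δ − sin φ₁ sin φ₂) = -69.99489°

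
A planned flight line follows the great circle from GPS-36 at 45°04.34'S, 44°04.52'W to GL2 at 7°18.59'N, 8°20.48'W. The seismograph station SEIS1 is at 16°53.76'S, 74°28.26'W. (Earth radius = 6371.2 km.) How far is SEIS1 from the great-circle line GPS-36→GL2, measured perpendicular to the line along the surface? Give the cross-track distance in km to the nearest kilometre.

4211 km

GPS-36: φ = -45.07233°, λ = -44.07533°
GL2: φ = +7.30983°, λ = -8.34133°
SEIS1: φ = -16.89600°, λ = -74.47100°
δ₁₃ = central angle GPS-36→SEIS1 = 0.662233 rad  (haversine)
θ₁₃ = bearing GPS-36→SEIS1 = 308.061°,  θ₁₂ = bearing GPS-36→GL2 = 41.278°
dₓₜ = R·arcsin(sin δ₁₃ · sin(θ₁₃ − θ₁₂)) = 6371.2·arcsin(0.61488·sin(266.783°)) = -4211.399 km
|dₓₜ| = 4211.399 km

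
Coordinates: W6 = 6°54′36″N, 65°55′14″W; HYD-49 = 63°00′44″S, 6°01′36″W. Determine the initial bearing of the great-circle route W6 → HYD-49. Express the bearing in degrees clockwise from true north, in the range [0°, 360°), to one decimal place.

W6: φ = +6.91000°, λ = -65.92056°
HYD-49: φ = -63.01222°, λ = -6.02667°
Δλ = 59.8939°
y = sin Δλ · cos φ₂ = 0.392582
x = cos φ₁ sin φ₂ − sin φ₁ cos φ₂ cos Δλ = -0.912017
θ = atan2(y, x) = 156.7103° → 156.7103° (mod 360°)

156.7°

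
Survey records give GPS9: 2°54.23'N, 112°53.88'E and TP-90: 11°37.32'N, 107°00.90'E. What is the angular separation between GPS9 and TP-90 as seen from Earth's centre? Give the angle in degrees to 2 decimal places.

GPS9: φ = +2.90383°, λ = +112.89800°
TP-90: φ = +11.62200°, λ = +107.01500°
Δφ = 8.7182°,  Δλ = -5.8830°
a = sin²(Δφ/2) + cos φ₁ cos φ₂ sin²(Δλ/2) = 0.008353
c = 2·arcsin(√a) = 0.183046 rad = 10.4878°

10.49°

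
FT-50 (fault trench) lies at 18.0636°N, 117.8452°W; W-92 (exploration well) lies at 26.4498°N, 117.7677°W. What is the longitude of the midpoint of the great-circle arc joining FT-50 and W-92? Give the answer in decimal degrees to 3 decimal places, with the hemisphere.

117.808°W

Bx = cos φ₂ cos Δλ = 0.895324,  By = cos φ₂ sin Δλ = 0.001211
φₘ = atan2(sin φ₁ + sin φ₂, √((cos φ₁ + Bx)² + By²)) = 22.25670°
λₘ = λ₁ + atan2(By, cos φ₁ + Bx) = -117.80761°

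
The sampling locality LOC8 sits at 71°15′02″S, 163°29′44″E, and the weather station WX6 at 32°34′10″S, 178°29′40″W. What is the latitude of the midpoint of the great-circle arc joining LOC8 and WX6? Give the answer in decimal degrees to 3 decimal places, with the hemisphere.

52.185°S

LOC8: φ = -71.25056°, λ = +163.49556°
WX6: φ = -32.56944°, λ = -178.49444°
Bx = cos φ₂ cos Δλ = 0.801448,  By = cos φ₂ sin Δλ = 0.260561
φₘ = atan2(sin φ₁ + sin φ₂, √((cos φ₁ + Bx)² + By²)) = -52.18480°
λₘ = λ₁ + atan2(By, cos φ₁ + Bx) = 176.55968°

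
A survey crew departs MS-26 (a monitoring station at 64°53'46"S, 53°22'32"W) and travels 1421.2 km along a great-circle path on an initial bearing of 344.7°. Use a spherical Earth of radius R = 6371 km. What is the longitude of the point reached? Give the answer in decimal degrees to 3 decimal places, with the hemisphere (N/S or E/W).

MS-26: φ = -64.89611°, λ = -53.37556°
δ = d/R = 1421.2/6371 = 0.223073 rad
φ₂ = arcsin(sin φ₁ cos δ + cos φ₁ sin δ cos θ)
   = arcsin(-0.90554·0.97522 + 0.42426·0.22123·0.96456) = -52.42642°
λ₂ = λ₁ + atan2(sin θ sin δ cos φ₁, cos δ − sin φ₁ sin φ₂) = -58.86907°

58.869°W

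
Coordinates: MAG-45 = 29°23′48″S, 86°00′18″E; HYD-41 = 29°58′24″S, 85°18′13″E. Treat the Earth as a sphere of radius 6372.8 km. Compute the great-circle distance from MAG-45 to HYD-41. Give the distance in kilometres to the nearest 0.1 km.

93.3 km

MAG-45: φ = -29.39667°, λ = +86.00500°
HYD-41: φ = -29.97333°, λ = +85.30361°
Δφ = -0.5767°,  Δλ = -0.7014°
a = sin²(Δφ/2) + cos φ₁ cos φ₂ sin²(Δλ/2) = 0.000054
c = 2·arcsin(√a) = 0.014642 rad = 0.8389°
d = R·c = 6372.8 × 0.014642 = 93.3 km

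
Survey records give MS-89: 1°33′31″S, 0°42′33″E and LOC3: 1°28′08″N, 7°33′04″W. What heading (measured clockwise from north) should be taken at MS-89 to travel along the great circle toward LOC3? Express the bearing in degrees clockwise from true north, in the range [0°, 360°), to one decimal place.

290.1°

MS-89: φ = -1.55861°, λ = +0.70917°
LOC3: φ = +1.46889°, λ = -7.55111°
Δλ = -8.2603°
y = sin Δλ · cos φ₂ = -0.143623
x = cos φ₁ sin φ₂ − sin φ₁ cos φ₂ cos Δλ = 0.052533
θ = atan2(y, x) = -69.9089° → 290.0911° (mod 360°)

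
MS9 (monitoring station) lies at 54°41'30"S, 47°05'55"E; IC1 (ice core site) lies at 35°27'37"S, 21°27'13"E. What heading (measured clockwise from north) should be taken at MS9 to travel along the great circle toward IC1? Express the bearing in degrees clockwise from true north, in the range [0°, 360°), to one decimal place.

306.8°

MS9: φ = -54.69167°, λ = +47.09861°
IC1: φ = -35.46028°, λ = +21.45361°
Δλ = -25.6450°
y = sin Δλ · cos φ₂ = -0.352518
x = cos φ₁ sin φ₂ − sin φ₁ cos φ₂ cos Δλ = 0.263907
θ = atan2(y, x) = -53.1802° → 306.8198° (mod 360°)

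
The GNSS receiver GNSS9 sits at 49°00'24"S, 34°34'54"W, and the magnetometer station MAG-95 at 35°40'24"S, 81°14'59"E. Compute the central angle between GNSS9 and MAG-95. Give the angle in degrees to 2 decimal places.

GNSS9: φ = -49.00667°, λ = -34.58167°
MAG-95: φ = -35.67333°, λ = +81.24972°
Δφ = 13.3333°,  Δλ = 115.8314°
a = sin²(Δφ/2) + cos φ₁ cos φ₂ sin²(Δλ/2) = 0.396013
c = 2·arcsin(√a) = 1.361293 rad = 77.9964°

78.00°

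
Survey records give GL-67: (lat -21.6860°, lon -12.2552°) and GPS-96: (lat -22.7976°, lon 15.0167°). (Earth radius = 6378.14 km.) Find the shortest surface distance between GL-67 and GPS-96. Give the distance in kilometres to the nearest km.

Δφ = -1.1116°,  Δλ = 27.2719°
a = sin²(Δφ/2) + cos φ₁ cos φ₂ sin²(Δλ/2) = 0.047705
c = 2·arcsin(√a) = 0.440378 rad = 25.2318°
d = R·c = 6378.14 × 0.440378 = 2808.8 km

2809 km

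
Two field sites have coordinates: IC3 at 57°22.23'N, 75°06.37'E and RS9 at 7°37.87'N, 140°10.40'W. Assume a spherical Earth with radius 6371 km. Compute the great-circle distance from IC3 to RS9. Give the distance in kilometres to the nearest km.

IC3: φ = +57.37050°, λ = +75.10617°
RS9: φ = +7.63117°, λ = -140.17333°
Δφ = -49.7393°,  Δλ = 144.7205°
a = sin²(Δφ/2) + cos φ₁ cos φ₂ sin²(Δλ/2) = 0.662220
c = 2·arcsin(√a) = 1.901217 rad = 108.9317°
d = R·c = 6371 × 1.901217 = 12112.7 km

12113 km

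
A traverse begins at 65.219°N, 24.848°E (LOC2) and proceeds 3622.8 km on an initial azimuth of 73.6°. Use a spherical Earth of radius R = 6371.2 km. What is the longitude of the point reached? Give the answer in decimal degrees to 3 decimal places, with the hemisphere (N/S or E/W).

92.235°E

δ = d/R = 3622.8/6371.2 = 0.568621 rad
φ₂ = arcsin(sin φ₁ cos δ + cos φ₁ sin δ cos θ)
   = arcsin(0.90792·0.84264 + 0.41915·0.53847·0.28234) = 55.97313°
λ₂ = λ₁ + atan2(sin θ sin δ cos φ₁, cos δ − sin φ₁ sin φ₂) = 92.23496°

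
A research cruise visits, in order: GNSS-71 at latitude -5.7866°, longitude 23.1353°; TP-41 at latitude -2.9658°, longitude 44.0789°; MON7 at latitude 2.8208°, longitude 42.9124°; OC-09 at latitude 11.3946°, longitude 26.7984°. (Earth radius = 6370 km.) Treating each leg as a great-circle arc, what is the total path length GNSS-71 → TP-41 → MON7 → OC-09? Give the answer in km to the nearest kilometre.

GNSS-71→TP-41: c = 0.367730 rad, d = 2342.44 km
TP-41→MON7: c = 0.103025 rad, d = 656.27 km
MON7→OC-09: c = 0.316415 rad, d = 2015.56 km
Total = 2342.44 + 656.27 + 2015.56 = 5014.27 km

5014 km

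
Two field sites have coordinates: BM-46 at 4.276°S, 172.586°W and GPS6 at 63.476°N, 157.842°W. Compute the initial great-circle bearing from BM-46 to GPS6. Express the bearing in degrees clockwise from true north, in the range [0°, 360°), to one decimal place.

7.0°

Δλ = 14.7440°
y = sin Δλ · cos φ₂ = 0.113653
x = cos φ₁ sin φ₂ − sin φ₁ cos φ₂ cos Δλ = 0.924457
θ = atan2(y, x) = 7.0088° → 7.0088° (mod 360°)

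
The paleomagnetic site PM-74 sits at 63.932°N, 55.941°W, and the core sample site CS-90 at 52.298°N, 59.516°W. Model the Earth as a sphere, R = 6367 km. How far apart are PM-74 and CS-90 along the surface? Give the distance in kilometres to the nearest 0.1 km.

Δφ = -11.6340°,  Δλ = -3.5750°
a = sin²(Δφ/2) + cos φ₁ cos φ₂ sin²(Δλ/2) = 0.010534
c = 2·arcsin(√a) = 0.205629 rad = 11.7817°
d = R·c = 6367 × 0.205629 = 1309.2 km

1309.2 km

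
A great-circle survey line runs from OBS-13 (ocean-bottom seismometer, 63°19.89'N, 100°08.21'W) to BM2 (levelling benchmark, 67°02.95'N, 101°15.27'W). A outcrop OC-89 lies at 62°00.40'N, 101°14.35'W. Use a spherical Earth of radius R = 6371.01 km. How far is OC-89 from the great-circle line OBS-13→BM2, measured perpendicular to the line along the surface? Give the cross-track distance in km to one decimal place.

74.2 km

OBS-13: φ = +63.33150°, λ = -100.13683°
BM2: φ = +67.04917°, λ = -101.25450°
OC-89: φ = +62.00667°, λ = -101.23917°
δ₁₃ = central angle OBS-13→OC-89 = 0.024752 rad  (haversine)
θ₁₃ = bearing OBS-13→OC-89 = 201.399°,  θ₁₂ = bearing OBS-13→BM2 = 353.316°
dₓₜ = R·arcsin(sin δ₁₃ · sin(θ₁₃ − θ₁₂)) = 6371.01·arcsin(0.02475·sin(-151.918°)) = -74.226 km
|dₓₜ| = 74.226 km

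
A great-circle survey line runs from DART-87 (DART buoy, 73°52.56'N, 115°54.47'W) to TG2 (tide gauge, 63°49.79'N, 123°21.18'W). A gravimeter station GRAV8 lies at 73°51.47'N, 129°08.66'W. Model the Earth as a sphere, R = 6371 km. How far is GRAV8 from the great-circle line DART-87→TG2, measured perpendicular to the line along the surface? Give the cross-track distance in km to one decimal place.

DART-87: φ = +73.87600°, λ = -115.90783°
TG2: φ = +63.82983°, λ = -123.35300°
GRAV8: φ = +73.85783°, λ = -129.14433°
δ₁₃ = central angle DART-87→GRAV8 = 0.064063 rad  (haversine)
θ₁₃ = bearing DART-87→GRAV8 = 276.078°,  θ₁₂ = bearing DART-87→TG2 = 198.493°
dₓₜ = R·arcsin(sin δ₁₃ · sin(θ₁₃ − θ₁₂)) = 6371·arcsin(0.06402·sin(77.585°)) = 398.586 km
|dₓₜ| = 398.586 km

398.6 km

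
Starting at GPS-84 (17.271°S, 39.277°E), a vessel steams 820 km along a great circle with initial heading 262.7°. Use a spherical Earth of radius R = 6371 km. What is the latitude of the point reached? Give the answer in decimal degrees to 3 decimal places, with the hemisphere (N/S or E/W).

δ = d/R = 820/6371 = 0.128708 rad
φ₂ = arcsin(sin φ₁ cos δ + cos φ₁ sin δ cos θ)
   = arcsin(-0.29689·0.99173 + 0.95491·0.12835·-0.12706) = -18.05981°
λ₂ = λ₁ + atan2(sin θ sin δ cos φ₁, cos δ − sin φ₁ sin φ₂) = 31.58140°

18.060°S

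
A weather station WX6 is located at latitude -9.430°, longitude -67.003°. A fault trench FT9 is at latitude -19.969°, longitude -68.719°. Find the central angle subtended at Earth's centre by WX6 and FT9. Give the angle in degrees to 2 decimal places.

Δφ = -10.5390°,  Δλ = -1.7160°
a = sin²(Δφ/2) + cos φ₁ cos φ₂ sin²(Δλ/2) = 0.008643
c = 2·arcsin(√a) = 0.186200 rad = 10.6685°

10.67°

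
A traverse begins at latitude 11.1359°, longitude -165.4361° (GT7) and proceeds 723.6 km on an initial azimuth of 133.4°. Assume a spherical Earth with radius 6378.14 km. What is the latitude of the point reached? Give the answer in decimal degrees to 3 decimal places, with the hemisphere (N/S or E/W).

6.637°N

δ = d/R = 723.6/6378.14 = 0.113450 rad
φ₂ = arcsin(sin φ₁ cos δ + cos φ₁ sin δ cos θ)
   = arcsin(0.19314·0.99357 + 0.98117·0.11321·-0.68709) = 6.63689°
λ₂ = λ₁ + atan2(sin θ sin δ cos φ₁, cos δ − sin φ₁ sin φ₂) = -160.68610°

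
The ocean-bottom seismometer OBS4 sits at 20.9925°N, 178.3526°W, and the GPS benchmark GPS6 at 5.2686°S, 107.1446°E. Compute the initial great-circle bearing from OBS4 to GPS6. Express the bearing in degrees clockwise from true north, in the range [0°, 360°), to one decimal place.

Δλ = -74.5028°
y = sin Δλ · cos φ₂ = -0.959572
x = cos φ₁ sin φ₂ − sin φ₁ cos φ₂ cos Δλ = -0.181046
θ = atan2(y, x) = -100.6846° → 259.3154° (mod 360°)

259.3°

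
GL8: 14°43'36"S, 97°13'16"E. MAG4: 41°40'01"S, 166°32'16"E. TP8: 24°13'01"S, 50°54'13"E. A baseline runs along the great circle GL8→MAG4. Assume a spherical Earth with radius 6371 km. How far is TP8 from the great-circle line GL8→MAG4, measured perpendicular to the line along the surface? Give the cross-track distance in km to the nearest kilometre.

GL8: φ = -14.72667°, λ = +97.22111°
MAG4: φ = -41.66694°, λ = +166.53778°
TP8: φ = -24.21694°, λ = +50.90361°
δ₁₃ = central angle GL8→TP8 = 0.776365 rad  (haversine)
θ₁₃ = bearing GL8→TP8 = 250.266°,  θ₁₂ = bearing GL8→MAG4 = 129.489°
dₓₜ = R·arcsin(sin δ₁₃ · sin(θ₁₃ − θ₁₂)) = 6371·arcsin(0.70069·sin(120.776°)) = 4115.801 km
|dₓₜ| = 4115.801 km

4116 km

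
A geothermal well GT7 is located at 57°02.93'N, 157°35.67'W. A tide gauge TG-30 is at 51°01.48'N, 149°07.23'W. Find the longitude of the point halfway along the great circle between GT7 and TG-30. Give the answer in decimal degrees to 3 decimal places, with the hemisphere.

GT7: φ = +57.04883°, λ = -157.59450°
TG-30: φ = +51.02467°, λ = -149.12050°
Bx = cos φ₂ cos Δλ = 0.622119,  By = cos φ₂ sin Δλ = 0.092688
φₘ = atan2(sin φ₁ + sin φ₂, √((cos φ₁ + Bx)² + By²)) = 54.11086°
λₘ = λ₁ + atan2(By, cos φ₁ + Bx) = -153.04967°

153.050°W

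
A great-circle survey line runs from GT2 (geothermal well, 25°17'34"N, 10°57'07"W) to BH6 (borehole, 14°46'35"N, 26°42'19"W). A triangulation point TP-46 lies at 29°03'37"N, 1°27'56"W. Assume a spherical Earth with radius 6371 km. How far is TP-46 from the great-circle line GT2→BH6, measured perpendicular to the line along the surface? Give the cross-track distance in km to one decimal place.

112.0 km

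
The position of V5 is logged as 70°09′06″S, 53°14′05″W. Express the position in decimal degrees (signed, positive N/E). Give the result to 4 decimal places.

lat: 70.1517° S → -70.1517°
lon: 53.2347° W → -53.2347°

-70.1517°, -53.2347°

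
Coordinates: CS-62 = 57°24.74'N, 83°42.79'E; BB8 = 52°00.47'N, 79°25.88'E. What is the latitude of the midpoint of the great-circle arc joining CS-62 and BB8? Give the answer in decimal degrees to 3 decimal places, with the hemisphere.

CS-62: φ = +57.41233°, λ = +83.71317°
BB8: φ = +52.00783°, λ = +79.43133°
Bx = cos φ₂ cos Δλ = 0.613836,  By = cos φ₂ sin Δλ = -0.045959
φₘ = atan2(sin φ₁ + sin φ₂, √((cos φ₁ + Bx)² + By²)) = 54.72886°
λₘ = λ₁ + atan2(By, cos φ₁ + Bx) = 81.42942°

54.729°N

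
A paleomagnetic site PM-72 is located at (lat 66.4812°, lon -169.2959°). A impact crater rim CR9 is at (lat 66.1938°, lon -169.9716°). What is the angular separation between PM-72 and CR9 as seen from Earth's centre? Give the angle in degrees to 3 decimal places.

0.395°

Δφ = -0.2874°,  Δλ = -0.6757°
a = sin²(Δφ/2) + cos φ₁ cos φ₂ sin²(Δλ/2) = 0.000012
c = 2·arcsin(√a) = 0.006897 rad = 0.3951°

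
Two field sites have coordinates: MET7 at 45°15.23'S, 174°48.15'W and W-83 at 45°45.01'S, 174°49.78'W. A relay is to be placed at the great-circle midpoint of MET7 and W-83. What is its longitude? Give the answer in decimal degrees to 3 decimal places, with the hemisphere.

MET7: φ = -45.25383°, λ = -174.80250°
W-83: φ = -45.75017°, λ = -174.82967°
Bx = cos φ₂ cos Δλ = 0.697788,  By = cos φ₂ sin Δλ = -0.000331
φₘ = atan2(sin φ₁ + sin φ₂, √((cos φ₁ + Bx)² + By²)) = -45.50200°
λₘ = λ₁ + atan2(By, cos φ₁ + Bx) = -174.81602°

174.816°W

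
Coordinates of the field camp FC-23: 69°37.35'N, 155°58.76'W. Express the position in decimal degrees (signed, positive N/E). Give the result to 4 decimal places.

lat: 69.6225° N → +69.6225°
lon: 155.9793° W → -155.9793°

+69.6225°, -155.9793°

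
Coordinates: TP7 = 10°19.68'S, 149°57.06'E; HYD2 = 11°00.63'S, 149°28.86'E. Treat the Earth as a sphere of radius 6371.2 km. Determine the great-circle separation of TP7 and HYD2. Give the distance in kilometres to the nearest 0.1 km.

TP7: φ = -10.32800°, λ = +149.95100°
HYD2: φ = -11.01050°, λ = +149.48100°
Δφ = -0.6825°,  Δλ = -0.4700°
a = sin²(Δφ/2) + cos φ₁ cos φ₂ sin²(Δλ/2) = 0.000052
c = 2·arcsin(√a) = 0.014383 rad = 0.8241°
d = R·c = 6371.2 × 0.014383 = 91.6 km

91.6 km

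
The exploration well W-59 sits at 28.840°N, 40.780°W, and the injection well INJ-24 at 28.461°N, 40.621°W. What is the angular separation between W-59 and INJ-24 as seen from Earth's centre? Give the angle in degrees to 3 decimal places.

0.404°

Δφ = -0.3790°,  Δλ = 0.1590°
a = sin²(Δφ/2) + cos φ₁ cos φ₂ sin²(Δλ/2) = 0.000012
c = 2·arcsin(√a) = 0.007049 rad = 0.4039°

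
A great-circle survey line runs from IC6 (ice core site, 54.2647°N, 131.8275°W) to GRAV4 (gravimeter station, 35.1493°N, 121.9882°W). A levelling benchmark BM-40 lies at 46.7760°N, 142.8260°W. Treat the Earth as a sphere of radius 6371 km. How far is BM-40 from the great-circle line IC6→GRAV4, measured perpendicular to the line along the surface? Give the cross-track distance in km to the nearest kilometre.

1075 km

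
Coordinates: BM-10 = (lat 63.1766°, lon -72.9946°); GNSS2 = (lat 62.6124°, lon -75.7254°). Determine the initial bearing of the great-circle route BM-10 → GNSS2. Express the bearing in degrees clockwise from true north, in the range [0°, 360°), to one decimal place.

246.8°

Δλ = -2.7308°
y = sin Δλ · cos φ₂ = -0.021916
x = cos φ₁ sin φ₂ − sin φ₁ cos φ₂ cos Δλ = -0.009381
θ = atan2(y, x) = -113.1723° → 246.8277° (mod 360°)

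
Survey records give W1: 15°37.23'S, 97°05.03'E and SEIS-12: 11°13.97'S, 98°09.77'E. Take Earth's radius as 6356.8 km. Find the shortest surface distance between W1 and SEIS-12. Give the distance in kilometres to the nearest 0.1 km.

500.5 km

W1: φ = -15.62050°, λ = +97.08383°
SEIS-12: φ = -11.23283°, λ = +98.16283°
Δφ = 4.3877°,  Δλ = 1.0790°
a = sin²(Δφ/2) + cos φ₁ cos φ₂ sin²(Δλ/2) = 0.001549
c = 2·arcsin(√a) = 0.078738 rad = 4.5114°
d = R·c = 6356.8 × 0.078738 = 500.5 km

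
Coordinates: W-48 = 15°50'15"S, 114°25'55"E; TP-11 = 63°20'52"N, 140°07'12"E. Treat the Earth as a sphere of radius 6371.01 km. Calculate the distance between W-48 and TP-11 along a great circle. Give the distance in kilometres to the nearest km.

W-48: φ = -15.83750°, λ = +114.43194°
TP-11: φ = +63.34778°, λ = +140.12000°
Δφ = 79.1853°,  Δλ = 25.6881°
a = sin²(Δφ/2) + cos φ₁ cos φ₂ sin²(Δλ/2) = 0.427509
c = 2·arcsin(√a) = 1.425301 rad = 81.6637°
d = R·c = 6371.01 × 1.425301 = 9080.6 km

9081 km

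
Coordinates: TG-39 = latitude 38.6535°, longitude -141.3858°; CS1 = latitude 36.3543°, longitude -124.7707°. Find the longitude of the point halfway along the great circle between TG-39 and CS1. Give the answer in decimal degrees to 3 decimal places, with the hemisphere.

132.949°W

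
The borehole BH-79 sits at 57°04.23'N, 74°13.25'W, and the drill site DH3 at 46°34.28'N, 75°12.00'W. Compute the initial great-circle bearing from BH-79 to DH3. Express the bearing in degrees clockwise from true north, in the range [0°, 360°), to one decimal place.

183.7°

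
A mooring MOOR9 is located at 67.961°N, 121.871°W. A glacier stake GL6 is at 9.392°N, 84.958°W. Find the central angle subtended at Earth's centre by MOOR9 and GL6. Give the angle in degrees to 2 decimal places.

Δφ = -58.5690°,  Δλ = 36.9130°
a = sin²(Δφ/2) + cos φ₁ cos φ₂ sin²(Δλ/2) = 0.276369
c = 2·arcsin(√a) = 1.107094 rad = 63.4318°

63.43°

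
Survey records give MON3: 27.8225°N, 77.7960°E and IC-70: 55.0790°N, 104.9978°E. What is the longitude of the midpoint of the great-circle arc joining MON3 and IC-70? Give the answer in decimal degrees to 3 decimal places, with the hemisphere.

88.431°E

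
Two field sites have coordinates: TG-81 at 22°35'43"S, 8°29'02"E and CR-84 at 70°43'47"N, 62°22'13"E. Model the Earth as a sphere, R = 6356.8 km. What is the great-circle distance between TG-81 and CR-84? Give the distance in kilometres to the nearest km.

11156 km

TG-81: φ = -22.59528°, λ = +8.48389°
CR-84: φ = +70.72972°, λ = +62.37028°
Δφ = 93.3250°,  Δλ = 53.8864°
a = sin²(Δφ/2) + cos φ₁ cos φ₂ sin²(Δλ/2) = 0.591555
c = 2·arcsin(√a) = 1.754945 rad = 100.5510°
d = R·c = 6356.8 × 1.754945 = 11155.8 km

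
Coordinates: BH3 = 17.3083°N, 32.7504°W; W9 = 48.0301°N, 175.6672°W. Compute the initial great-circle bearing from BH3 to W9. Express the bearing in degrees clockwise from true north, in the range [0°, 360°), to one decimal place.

Δλ = -142.9168°
y = sin Δλ · cos φ₂ = -0.403233
x = cos φ₁ sin φ₂ − sin φ₁ cos φ₂ cos Δλ = 0.868551
θ = atan2(y, x) = -24.9035° → 335.0965° (mod 360°)

335.1°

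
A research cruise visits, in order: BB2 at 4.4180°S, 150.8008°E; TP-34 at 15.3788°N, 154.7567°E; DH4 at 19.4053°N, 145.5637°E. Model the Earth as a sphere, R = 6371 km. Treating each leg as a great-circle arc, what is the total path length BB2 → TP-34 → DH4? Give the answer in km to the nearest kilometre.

BB2→TP-34: c = 0.352220 rad, d = 2243.99 km
TP-34→DH4: c = 0.168420 rad, d = 1073.00 km
Total = 2243.99 + 1073.00 = 3316.99 km

3317 km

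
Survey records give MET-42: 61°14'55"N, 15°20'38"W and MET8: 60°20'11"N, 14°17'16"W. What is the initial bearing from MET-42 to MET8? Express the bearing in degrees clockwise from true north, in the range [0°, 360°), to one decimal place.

MET-42: φ = +61.24861°, λ = -15.34389°
MET8: φ = +60.33639°, λ = -14.28778°
Δλ = 1.0561°
y = sin Δλ · cos φ₂ = 0.009122
x = cos φ₁ sin φ₂ − sin φ₁ cos φ₂ cos Δλ = -0.015847
θ = atan2(y, x) = 150.0741° → 150.0741° (mod 360°)

150.1°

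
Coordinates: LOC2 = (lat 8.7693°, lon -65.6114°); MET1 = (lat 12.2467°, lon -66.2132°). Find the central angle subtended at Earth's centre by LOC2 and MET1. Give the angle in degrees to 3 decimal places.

Δφ = 3.4774°,  Δλ = -0.6018°
a = sin²(Δφ/2) + cos φ₁ cos φ₂ sin²(Δλ/2) = 0.000947
c = 2·arcsin(√a) = 0.061564 rad = 3.5274°

3.527°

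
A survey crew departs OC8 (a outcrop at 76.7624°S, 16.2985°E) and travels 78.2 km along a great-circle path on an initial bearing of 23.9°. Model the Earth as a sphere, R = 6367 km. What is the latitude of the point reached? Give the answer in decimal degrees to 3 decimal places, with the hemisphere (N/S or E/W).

δ = d/R = 78.2/6367 = 0.012282 rad
φ₂ = arcsin(sin φ₁ cos δ + cos φ₁ sin δ cos θ)
   = arcsin(-0.97343·0.99992 + 0.22899·0.01228·0.91425) = -76.11615°
λ₂ = λ₁ + atan2(sin θ sin δ cos φ₁, cos δ − sin φ₁ sin φ₂) = 17.48671°

76.116°S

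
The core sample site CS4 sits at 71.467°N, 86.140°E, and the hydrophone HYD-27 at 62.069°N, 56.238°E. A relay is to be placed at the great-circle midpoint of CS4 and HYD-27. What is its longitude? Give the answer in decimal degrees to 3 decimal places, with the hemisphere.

Bx = cos φ₂ cos Δλ = 0.406053,  By = cos φ₂ sin Δλ = -0.233510
φₘ = atan2(sin φ₁ + sin φ₂, √((cos φ₁ + Bx)² + By²)) = 67.44827°
λₘ = λ₁ + atan2(By, cos φ₁ + Bx) = 68.26185°

68.262°E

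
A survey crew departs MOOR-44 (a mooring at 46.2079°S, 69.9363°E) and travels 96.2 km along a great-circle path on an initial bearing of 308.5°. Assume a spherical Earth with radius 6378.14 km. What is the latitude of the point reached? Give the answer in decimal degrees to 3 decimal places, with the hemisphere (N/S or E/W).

δ = d/R = 96.2/6378.14 = 0.015083 rad
φ₂ = arcsin(sin φ₁ cos δ + cos φ₁ sin δ cos θ)
   = arcsin(-0.72186·0.99989 + 0.69204·0.01508·0.62251) = -45.66583°
λ₂ = λ₁ + atan2(sin θ sin δ cos φ₁, cos δ − sin φ₁ sin φ₂) = 68.96853°

45.666°S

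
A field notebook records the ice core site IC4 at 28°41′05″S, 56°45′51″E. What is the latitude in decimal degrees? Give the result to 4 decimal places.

28° + 41′/60 + 5″/3600 = 28 + 0.68333 + 0.00139 = 28.6847°

28.6847°S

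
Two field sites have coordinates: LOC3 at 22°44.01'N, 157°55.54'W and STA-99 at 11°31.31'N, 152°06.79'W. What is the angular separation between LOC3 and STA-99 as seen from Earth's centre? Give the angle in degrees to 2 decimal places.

12.51°

LOC3: φ = +22.73350°, λ = -157.92567°
STA-99: φ = +11.52183°, λ = -152.11317°
Δφ = -11.2117°,  Δλ = 5.8125°
a = sin²(Δφ/2) + cos φ₁ cos φ₂ sin²(Δλ/2) = 0.011865
c = 2·arcsin(√a) = 0.218290 rad = 12.5071°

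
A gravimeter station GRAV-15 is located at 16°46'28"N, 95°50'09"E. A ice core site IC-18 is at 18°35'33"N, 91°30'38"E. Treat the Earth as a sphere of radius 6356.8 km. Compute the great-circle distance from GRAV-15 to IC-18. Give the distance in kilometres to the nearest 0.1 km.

GRAV-15: φ = +16.77444°, λ = +95.83583°
IC-18: φ = +18.59250°, λ = +91.51056°
Δφ = 1.8181°,  Δλ = -4.3253°
a = sin²(Δφ/2) + cos φ₁ cos φ₂ sin²(Δλ/2) = 0.001544
c = 2·arcsin(√a) = 0.078607 rad = 4.5038°
d = R·c = 6356.8 × 0.078607 = 499.7 km

499.7 km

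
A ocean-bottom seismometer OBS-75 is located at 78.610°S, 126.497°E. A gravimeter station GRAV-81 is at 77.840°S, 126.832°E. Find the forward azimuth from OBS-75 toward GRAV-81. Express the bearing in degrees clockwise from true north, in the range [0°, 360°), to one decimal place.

5.2°

Δλ = 0.3350°
y = sin Δλ · cos φ₂ = 0.001232
x = cos φ₁ sin φ₂ − sin φ₁ cos φ₂ cos Δλ = 0.013435
θ = atan2(y, x) = 5.2376° → 5.2376° (mod 360°)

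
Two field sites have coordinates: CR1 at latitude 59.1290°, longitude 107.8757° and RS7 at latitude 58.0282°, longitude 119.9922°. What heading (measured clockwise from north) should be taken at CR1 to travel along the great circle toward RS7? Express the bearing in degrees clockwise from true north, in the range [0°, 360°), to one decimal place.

94.7°

Δλ = 12.1165°
y = sin Δλ · cos φ₂ = 0.111143
x = cos φ₁ sin φ₂ − sin φ₁ cos φ₂ cos Δλ = -0.009087
θ = atan2(y, x) = 94.6740° → 94.6740° (mod 360°)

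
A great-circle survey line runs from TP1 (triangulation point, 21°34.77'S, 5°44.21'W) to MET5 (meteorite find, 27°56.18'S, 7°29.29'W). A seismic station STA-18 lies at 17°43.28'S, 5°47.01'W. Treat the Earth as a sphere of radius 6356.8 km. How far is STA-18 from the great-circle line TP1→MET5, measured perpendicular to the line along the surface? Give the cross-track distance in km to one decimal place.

106.0 km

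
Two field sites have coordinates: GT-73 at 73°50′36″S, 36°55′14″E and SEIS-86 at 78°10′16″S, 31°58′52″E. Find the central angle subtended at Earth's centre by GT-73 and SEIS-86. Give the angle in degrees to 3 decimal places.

4.486°

GT-73: φ = -73.84333°, λ = +36.92056°
SEIS-86: φ = -78.17111°, λ = +31.98111°
Δφ = -4.3278°,  Δλ = -4.9394°
a = sin²(Δφ/2) + cos φ₁ cos φ₂ sin²(Δλ/2) = 0.001532
c = 2·arcsin(√a) = 0.078291 rad = 4.4857°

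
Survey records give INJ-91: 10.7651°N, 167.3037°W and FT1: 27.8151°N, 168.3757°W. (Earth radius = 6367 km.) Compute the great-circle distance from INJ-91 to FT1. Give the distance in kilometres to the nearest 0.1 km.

Δφ = 17.0500°,  Δλ = -1.0720°
a = sin²(Δφ/2) + cos φ₁ cos φ₂ sin²(Δλ/2) = 0.022051
c = 2·arcsin(√a) = 0.298097 rad = 17.0797°
d = R·c = 6367 × 0.298097 = 1898.0 km

1898.0 km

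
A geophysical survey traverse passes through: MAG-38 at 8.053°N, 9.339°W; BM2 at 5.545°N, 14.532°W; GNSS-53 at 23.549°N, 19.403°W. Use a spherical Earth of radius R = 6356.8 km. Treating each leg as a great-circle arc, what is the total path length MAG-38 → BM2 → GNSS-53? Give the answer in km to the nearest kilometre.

MAG-38→BM2: c = 0.100071 rad, d = 636.13 km
BM2→GNSS-53: c = 0.324722 rad, d = 2064.19 km
Total = 636.13 + 2064.19 = 2700.32 km

2700 km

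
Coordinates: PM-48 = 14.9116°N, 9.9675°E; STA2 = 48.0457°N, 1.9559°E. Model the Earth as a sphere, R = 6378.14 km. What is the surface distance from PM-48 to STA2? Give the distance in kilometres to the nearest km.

3761 km

Δφ = 33.1341°,  Δλ = -8.0116°
a = sin²(Δφ/2) + cos φ₁ cos φ₂ sin²(Δλ/2) = 0.084456
c = 2·arcsin(√a) = 0.589735 rad = 33.7893°
d = R·c = 6378.14 × 0.589735 = 3761.4 km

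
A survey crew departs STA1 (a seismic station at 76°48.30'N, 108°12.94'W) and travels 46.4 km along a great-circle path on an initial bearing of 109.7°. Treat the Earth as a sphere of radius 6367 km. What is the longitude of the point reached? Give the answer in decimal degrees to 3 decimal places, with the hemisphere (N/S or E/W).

STA1: φ = +76.80500°, λ = -108.21567°
δ = d/R = 46.4/6367 = 0.007288 rad
φ₂ = arcsin(sin φ₁ cos δ + cos φ₁ sin δ cos θ)
   = arcsin(0.97360·0.99997 + 0.22827·0.00729·-0.33710) = 76.65856°
λ₂ = λ₁ + atan2(sin θ sin δ cos φ₁, cos δ − sin φ₁ sin φ₂) = -106.51184°

106.512°W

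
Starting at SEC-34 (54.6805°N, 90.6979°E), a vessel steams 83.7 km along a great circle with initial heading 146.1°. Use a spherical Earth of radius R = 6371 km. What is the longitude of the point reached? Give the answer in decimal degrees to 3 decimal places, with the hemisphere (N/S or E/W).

91.413°E

δ = d/R = 83.7/6371 = 0.013138 rad
φ₂ = arcsin(sin φ₁ cos δ + cos φ₁ sin δ cos θ)
   = arcsin(0.81594·0.99991 + 0.57814·0.01314·-0.83001) = 54.05359°
λ₂ = λ₁ + atan2(sin θ sin δ cos φ₁, cos δ − sin φ₁ sin φ₂) = 91.41308°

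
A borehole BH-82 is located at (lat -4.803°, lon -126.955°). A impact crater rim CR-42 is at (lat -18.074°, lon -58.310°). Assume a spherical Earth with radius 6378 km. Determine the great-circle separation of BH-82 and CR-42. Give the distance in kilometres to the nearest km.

7595 km

Δφ = -13.2710°,  Δλ = 68.6450°
a = sin²(Δφ/2) + cos φ₁ cos φ₂ sin²(Δλ/2) = 0.314531
c = 2·arcsin(√a) = 1.190777 rad = 68.2265°
d = R·c = 6378 × 1.190777 = 7594.8 km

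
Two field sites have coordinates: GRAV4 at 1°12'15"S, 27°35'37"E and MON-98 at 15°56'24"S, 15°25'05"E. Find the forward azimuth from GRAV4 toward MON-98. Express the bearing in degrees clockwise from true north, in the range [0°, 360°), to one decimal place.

218.5°

GRAV4: φ = -1.20417°, λ = +27.59361°
MON-98: φ = -15.94000°, λ = +15.41806°
Δλ = -12.1756°
y = sin Δλ · cos φ₂ = -0.202798
x = cos φ₁ sin φ₂ − sin φ₁ cos φ₂ cos Δλ = -0.254817
θ = atan2(y, x) = -141.4852° → 218.5148° (mod 360°)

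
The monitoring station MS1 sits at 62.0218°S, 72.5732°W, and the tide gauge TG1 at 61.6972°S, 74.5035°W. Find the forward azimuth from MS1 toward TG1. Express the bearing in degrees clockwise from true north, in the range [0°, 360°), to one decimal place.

288.8°

Δλ = -1.9303°
y = sin Δλ · cos φ₂ = -0.015971
x = cos φ₁ sin φ₂ − sin φ₁ cos φ₂ cos Δλ = 0.005428
θ = atan2(y, x) = -71.2293° → 288.7707° (mod 360°)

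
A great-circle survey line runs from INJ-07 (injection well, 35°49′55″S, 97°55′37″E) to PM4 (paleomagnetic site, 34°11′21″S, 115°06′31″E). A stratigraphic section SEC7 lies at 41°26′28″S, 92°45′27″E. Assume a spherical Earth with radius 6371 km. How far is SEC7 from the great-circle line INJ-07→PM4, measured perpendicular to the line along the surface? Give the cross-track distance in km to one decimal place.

622.4 km

INJ-07: φ = -35.83194°, λ = +97.92694°
PM4: φ = -34.18917°, λ = +115.10861°
SEC7: φ = -41.44111°, λ = +92.75750°
δ₁₃ = central angle INJ-07→SEC7 = 0.120574 rad  (haversine)
θ₁₃ = bearing INJ-07→SEC7 = 214.162°,  θ₁₂ = bearing INJ-07→PM4 = 88.346°
dₓₜ = R·arcsin(sin δ₁₃ · sin(θ₁₃ − θ₁₂)) = 6371·arcsin(0.12028·sin(125.817°)) = 622.389 km
|dₓₜ| = 622.389 km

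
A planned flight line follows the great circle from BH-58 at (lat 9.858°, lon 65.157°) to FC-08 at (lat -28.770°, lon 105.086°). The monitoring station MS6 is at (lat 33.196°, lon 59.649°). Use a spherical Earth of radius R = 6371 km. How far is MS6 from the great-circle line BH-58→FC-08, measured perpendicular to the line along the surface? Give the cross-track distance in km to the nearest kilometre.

1387 km

δ₁₃ = central angle BH-58→MS6 = 0.416829 rad  (haversine)
θ₁₃ = bearing BH-58→MS6 = 348.557°,  θ₁₂ = bearing BH-58→FC-08 = 136.326°
dₓₜ = R·arcsin(sin δ₁₃ · sin(θ₁₃ − θ₁₂)) = 6371·arcsin(0.40486·sin(212.231°)) = -1386.606 km
|dₓₜ| = 1386.606 km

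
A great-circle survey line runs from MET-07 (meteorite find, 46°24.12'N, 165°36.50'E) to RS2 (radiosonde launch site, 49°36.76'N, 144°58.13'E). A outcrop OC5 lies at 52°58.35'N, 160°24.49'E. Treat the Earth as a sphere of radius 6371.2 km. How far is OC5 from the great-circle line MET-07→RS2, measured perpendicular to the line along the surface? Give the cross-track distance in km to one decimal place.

570.9 km

MET-07: φ = +46.40200°, λ = +165.60833°
RS2: φ = +49.61267°, λ = +144.96883°
OC5: φ = +52.97250°, λ = +160.40817°
δ₁₃ = central angle MET-07→OC5 = 0.128754 rad  (haversine)
θ₁₃ = bearing MET-07→OC5 = 334.844°,  θ₁₂ = bearing MET-07→RS2 = 290.661°
dₓₜ = R·arcsin(sin δ₁₃ · sin(θ₁₃ − θ₁₂)) = 6371.2·arcsin(0.12840·sin(44.183°)) = 570.909 km
|dₓₜ| = 570.909 km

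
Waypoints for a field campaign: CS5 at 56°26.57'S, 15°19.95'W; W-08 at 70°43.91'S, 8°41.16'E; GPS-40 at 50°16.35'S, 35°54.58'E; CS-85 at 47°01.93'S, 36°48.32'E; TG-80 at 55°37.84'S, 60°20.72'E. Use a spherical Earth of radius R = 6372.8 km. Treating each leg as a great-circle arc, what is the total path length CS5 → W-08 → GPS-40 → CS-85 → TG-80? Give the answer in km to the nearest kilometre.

6873 km

CS5: φ = -56.44283°, λ = -15.33250°
W-08: φ = -70.73183°, λ = +8.68600°
GPS-40: φ = -50.27250°, λ = +35.90967°
CS-85: φ = -47.03217°, λ = +36.80533°
TG-80: φ = -55.63067°, λ = +60.34533°
CS5→W-08: c = 0.306918 rad, d = 1955.93 km
W-08→GPS-40: c = 0.418849 rad, d = 2669.24 km
GPS-40→CS-85: c = 0.057488 rad, d = 366.36 km
CS-85→TG-80: c = 0.295214 rad, d = 1881.34 km
Total = 1955.93 + 2669.24 + 366.36 + 1881.34 = 6872.87 km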